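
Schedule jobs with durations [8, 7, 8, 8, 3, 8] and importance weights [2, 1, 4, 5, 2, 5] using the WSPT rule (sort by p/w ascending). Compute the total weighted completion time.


Compute p/w ratios and sort ascending (WSPT): [(3, 2), (8, 5), (8, 5), (8, 4), (8, 2), (7, 1)]
Compute weighted completion times:
  Job (p=3,w=2): C=3, w*C=2*3=6
  Job (p=8,w=5): C=11, w*C=5*11=55
  Job (p=8,w=5): C=19, w*C=5*19=95
  Job (p=8,w=4): C=27, w*C=4*27=108
  Job (p=8,w=2): C=35, w*C=2*35=70
  Job (p=7,w=1): C=42, w*C=1*42=42
Total weighted completion time = 376

376


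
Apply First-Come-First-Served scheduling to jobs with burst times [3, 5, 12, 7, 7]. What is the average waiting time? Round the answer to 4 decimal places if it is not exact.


FCFS order (as given): [3, 5, 12, 7, 7]
Waiting times:
  Job 1: wait = 0
  Job 2: wait = 3
  Job 3: wait = 8
  Job 4: wait = 20
  Job 5: wait = 27
Sum of waiting times = 58
Average waiting time = 58/5 = 11.6

11.6


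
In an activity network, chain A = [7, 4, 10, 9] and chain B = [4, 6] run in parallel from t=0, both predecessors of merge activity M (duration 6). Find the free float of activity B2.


ES(B2) = sum of predecessors on chain B = 4
EF(B2) = ES + duration = 4 + 6 = 10
Successor of B2 is M. ES(M) = max(sum(A), sum(B)) = max(30, 10) = 30
Free float = ES(successor) - EF(current) = 30 - 10 = 20

20


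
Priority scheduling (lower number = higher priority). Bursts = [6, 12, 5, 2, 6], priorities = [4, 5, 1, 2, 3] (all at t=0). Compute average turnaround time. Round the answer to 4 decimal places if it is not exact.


Sort by priority (ascending = highest first):
Order: [(1, 5), (2, 2), (3, 6), (4, 6), (5, 12)]
Completion times:
  Priority 1, burst=5, C=5
  Priority 2, burst=2, C=7
  Priority 3, burst=6, C=13
  Priority 4, burst=6, C=19
  Priority 5, burst=12, C=31
Average turnaround = 75/5 = 15.0

15.0


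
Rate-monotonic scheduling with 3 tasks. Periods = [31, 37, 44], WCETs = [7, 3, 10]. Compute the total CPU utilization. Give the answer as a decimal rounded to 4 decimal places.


Compute individual utilizations (exact fractions):
  Task 1: C/T = 7/31 (approx. 0.2258)
  Task 2: C/T = 3/37 (approx. 0.0811)
  Task 3: C/T = 10/44 = 5/22 (approx. 0.2273)
Total utilization U = 7/31 + 3/37 + 5/22 = 13479/25234
Rounded to 4 decimal places: U = 0.5342
RM (Liu & Layland) bound for 3 tasks = 0.779763; compare with U = 13479/25234 (approx. 0.534160)
U <= bound, so schedulable by RM sufficient condition.

0.5342


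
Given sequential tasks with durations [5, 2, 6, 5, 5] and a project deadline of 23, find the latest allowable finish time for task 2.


LF(activity 2) = deadline - sum of successor durations
Successors: activities 3 through 5 with durations [6, 5, 5]
Sum of successor durations = 16
LF = 23 - 16 = 7

7


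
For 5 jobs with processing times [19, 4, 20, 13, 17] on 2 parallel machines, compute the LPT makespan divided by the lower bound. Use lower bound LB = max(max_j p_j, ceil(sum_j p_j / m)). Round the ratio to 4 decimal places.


LPT order: [20, 19, 17, 13, 4]
Machine loads after assignment: [37, 36]
LPT makespan = 37
Lower bound = max(max_job, ceil(total/2)) = max(20, 37) = 37
Ratio = 37 / 37 = 1.0

1.0


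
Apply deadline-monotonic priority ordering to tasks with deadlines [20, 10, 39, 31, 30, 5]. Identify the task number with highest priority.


Sort tasks by relative deadline (ascending):
  Task 6: deadline = 5
  Task 2: deadline = 10
  Task 1: deadline = 20
  Task 5: deadline = 30
  Task 4: deadline = 31
  Task 3: deadline = 39
Priority order (highest first): [6, 2, 1, 5, 4, 3]
Highest priority task = 6

6


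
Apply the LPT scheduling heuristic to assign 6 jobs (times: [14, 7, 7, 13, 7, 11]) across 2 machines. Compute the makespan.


Sort jobs in decreasing order (LPT): [14, 13, 11, 7, 7, 7]
Assign each job to the least loaded machine:
  Machine 1: jobs [14, 7, 7], load = 28
  Machine 2: jobs [13, 11, 7], load = 31
Makespan = max load = 31

31


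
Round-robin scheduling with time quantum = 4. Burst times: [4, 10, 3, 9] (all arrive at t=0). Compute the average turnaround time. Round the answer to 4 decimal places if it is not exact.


Time quantum = 4
Execution trace:
  J1 runs 4 units, time = 4
  J2 runs 4 units, time = 8
  J3 runs 3 units, time = 11
  J4 runs 4 units, time = 15
  J2 runs 4 units, time = 19
  J4 runs 4 units, time = 23
  J2 runs 2 units, time = 25
  J4 runs 1 units, time = 26
Finish times: [4, 25, 11, 26]
Average turnaround = 66/4 = 16.5

16.5


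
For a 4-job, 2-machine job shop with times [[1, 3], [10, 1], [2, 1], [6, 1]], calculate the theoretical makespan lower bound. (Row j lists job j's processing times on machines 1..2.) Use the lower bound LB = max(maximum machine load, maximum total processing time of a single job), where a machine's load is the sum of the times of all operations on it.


Machine loads:
  Machine 1: 1 + 10 + 2 + 6 = 19
  Machine 2: 3 + 1 + 1 + 1 = 6
Max machine load = 19
Job totals:
  Job 1: 4
  Job 2: 11
  Job 3: 3
  Job 4: 7
Max job total = 11
Lower bound = max(19, 11) = 19

19


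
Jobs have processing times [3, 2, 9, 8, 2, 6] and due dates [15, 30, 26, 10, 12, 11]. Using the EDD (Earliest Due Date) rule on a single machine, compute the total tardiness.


Sort by due date (EDD order): [(8, 10), (6, 11), (2, 12), (3, 15), (9, 26), (2, 30)]
Compute completion times and tardiness:
  Job 1: p=8, d=10, C=8, tardiness=max(0,8-10)=0
  Job 2: p=6, d=11, C=14, tardiness=max(0,14-11)=3
  Job 3: p=2, d=12, C=16, tardiness=max(0,16-12)=4
  Job 4: p=3, d=15, C=19, tardiness=max(0,19-15)=4
  Job 5: p=9, d=26, C=28, tardiness=max(0,28-26)=2
  Job 6: p=2, d=30, C=30, tardiness=max(0,30-30)=0
Total tardiness = 13

13


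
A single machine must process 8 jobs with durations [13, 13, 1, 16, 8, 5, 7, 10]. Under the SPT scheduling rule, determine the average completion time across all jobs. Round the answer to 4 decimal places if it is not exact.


Sort jobs by processing time (SPT order): [1, 5, 7, 8, 10, 13, 13, 16]
Compute completion times sequentially:
  Job 1: processing = 1, completes at 1
  Job 2: processing = 5, completes at 6
  Job 3: processing = 7, completes at 13
  Job 4: processing = 8, completes at 21
  Job 5: processing = 10, completes at 31
  Job 6: processing = 13, completes at 44
  Job 7: processing = 13, completes at 57
  Job 8: processing = 16, completes at 73
Sum of completion times = 246
Average completion time = 246/8 = 30.75

30.75


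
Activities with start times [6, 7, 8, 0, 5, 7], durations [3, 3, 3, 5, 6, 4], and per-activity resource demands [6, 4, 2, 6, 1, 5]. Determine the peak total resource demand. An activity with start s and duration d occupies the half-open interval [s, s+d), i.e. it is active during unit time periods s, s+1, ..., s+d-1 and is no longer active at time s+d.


Each activity i is active on [start_i, start_i + duration_i).
Compute total resource usage per time slot:
  t=0: active resources = [6], total = 6
  t=1: active resources = [6], total = 6
  t=2: active resources = [6], total = 6
  t=3: active resources = [6], total = 6
  t=4: active resources = [6], total = 6
  t=5: active resources = [1], total = 1
  t=6: active resources = [6, 1], total = 7
  t=7: active resources = [6, 4, 1, 5], total = 16
  t=8: active resources = [6, 4, 2, 1, 5], total = 18
  t=9: active resources = [4, 2, 1, 5], total = 12
  t=10: active resources = [2, 1, 5], total = 8
Peak resource demand = 18

18


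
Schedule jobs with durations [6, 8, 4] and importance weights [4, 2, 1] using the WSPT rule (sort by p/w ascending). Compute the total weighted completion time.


Compute p/w ratios and sort ascending (WSPT): [(6, 4), (8, 2), (4, 1)]
Compute weighted completion times:
  Job (p=6,w=4): C=6, w*C=4*6=24
  Job (p=8,w=2): C=14, w*C=2*14=28
  Job (p=4,w=1): C=18, w*C=1*18=18
Total weighted completion time = 70

70


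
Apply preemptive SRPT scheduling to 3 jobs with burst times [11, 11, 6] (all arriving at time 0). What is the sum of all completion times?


Since all jobs arrive at t=0, SRPT equals SPT ordering.
SPT order: [6, 11, 11]
Completion times:
  Job 1: p=6, C=6
  Job 2: p=11, C=17
  Job 3: p=11, C=28
Total completion time = 6 + 17 + 28 = 51

51


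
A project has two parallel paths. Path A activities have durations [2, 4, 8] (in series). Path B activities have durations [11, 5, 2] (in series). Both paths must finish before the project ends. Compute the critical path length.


Path A total = 2 + 4 + 8 = 14
Path B total = 11 + 5 + 2 = 18
Critical path = longest path = max(14, 18) = 18

18


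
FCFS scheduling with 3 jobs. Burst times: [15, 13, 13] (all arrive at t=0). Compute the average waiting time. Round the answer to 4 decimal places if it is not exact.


FCFS order (as given): [15, 13, 13]
Waiting times:
  Job 1: wait = 0
  Job 2: wait = 15
  Job 3: wait = 28
Sum of waiting times = 43
Average waiting time = 43/3 = 14.3333

14.3333


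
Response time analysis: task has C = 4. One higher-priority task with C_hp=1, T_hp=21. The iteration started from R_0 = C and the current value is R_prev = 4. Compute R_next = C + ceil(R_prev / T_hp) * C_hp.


R_next = C + ceil(R_prev / T_hp) * C_hp
ceil(4 / 21) = ceil(0.1905) = 1
Interference = 1 * 1 = 1
R_next = 4 + 1 = 5

5


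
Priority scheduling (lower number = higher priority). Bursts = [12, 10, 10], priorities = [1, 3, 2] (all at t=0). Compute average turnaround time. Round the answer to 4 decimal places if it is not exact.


Sort by priority (ascending = highest first):
Order: [(1, 12), (2, 10), (3, 10)]
Completion times:
  Priority 1, burst=12, C=12
  Priority 2, burst=10, C=22
  Priority 3, burst=10, C=32
Average turnaround = 66/3 = 22.0

22.0


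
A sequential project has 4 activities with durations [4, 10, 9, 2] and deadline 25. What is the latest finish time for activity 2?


LF(activity 2) = deadline - sum of successor durations
Successors: activities 3 through 4 with durations [9, 2]
Sum of successor durations = 11
LF = 25 - 11 = 14

14


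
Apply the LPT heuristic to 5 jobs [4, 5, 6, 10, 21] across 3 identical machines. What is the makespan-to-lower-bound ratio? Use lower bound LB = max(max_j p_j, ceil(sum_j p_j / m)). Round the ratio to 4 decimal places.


LPT order: [21, 10, 6, 5, 4]
Machine loads after assignment: [21, 14, 11]
LPT makespan = 21
Lower bound = max(max_job, ceil(total/3)) = max(21, 16) = 21
Ratio = 21 / 21 = 1.0

1.0


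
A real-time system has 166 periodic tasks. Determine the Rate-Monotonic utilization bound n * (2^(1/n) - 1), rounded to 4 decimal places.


Compute 2^(1/166) = 1.0041843153
Subtract 1: 1.0041843153 - 1 = 0.0041843153
Multiply by n: 166 * 0.0041843153 = 0.6945963398
Round to 4 dp: 0.6946

0.6946


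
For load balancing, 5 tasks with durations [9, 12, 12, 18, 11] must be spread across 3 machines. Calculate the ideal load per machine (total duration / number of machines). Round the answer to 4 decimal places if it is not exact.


Total processing time = 9 + 12 + 12 + 18 + 11 = 62
Number of machines = 3
Ideal balanced load = 62 / 3 = 20.6667

20.6667


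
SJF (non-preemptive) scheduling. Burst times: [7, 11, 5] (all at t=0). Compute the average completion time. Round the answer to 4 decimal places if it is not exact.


SJF order (ascending): [5, 7, 11]
Completion times:
  Job 1: burst=5, C=5
  Job 2: burst=7, C=12
  Job 3: burst=11, C=23
Average completion = 40/3 = 13.3333

13.3333


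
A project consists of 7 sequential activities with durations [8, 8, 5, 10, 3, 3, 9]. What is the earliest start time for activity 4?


Activity 4 starts after activities 1 through 3 complete.
Predecessor durations: [8, 8, 5]
ES = 8 + 8 + 5 = 21

21


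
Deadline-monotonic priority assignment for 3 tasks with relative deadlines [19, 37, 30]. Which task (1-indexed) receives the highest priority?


Sort tasks by relative deadline (ascending):
  Task 1: deadline = 19
  Task 3: deadline = 30
  Task 2: deadline = 37
Priority order (highest first): [1, 3, 2]
Highest priority task = 1

1


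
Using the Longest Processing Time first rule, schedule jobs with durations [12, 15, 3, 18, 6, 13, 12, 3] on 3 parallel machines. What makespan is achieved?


Sort jobs in decreasing order (LPT): [18, 15, 13, 12, 12, 6, 3, 3]
Assign each job to the least loaded machine:
  Machine 1: jobs [18, 6, 3], load = 27
  Machine 2: jobs [15, 12], load = 27
  Machine 3: jobs [13, 12, 3], load = 28
Makespan = max load = 28

28


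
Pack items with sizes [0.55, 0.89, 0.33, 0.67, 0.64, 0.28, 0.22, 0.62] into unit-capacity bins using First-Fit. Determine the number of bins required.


Place items sequentially using First-Fit:
  Item 0.55 -> new Bin 1
  Item 0.89 -> new Bin 2
  Item 0.33 -> Bin 1 (now 0.88)
  Item 0.67 -> new Bin 3
  Item 0.64 -> new Bin 4
  Item 0.28 -> Bin 3 (now 0.95)
  Item 0.22 -> Bin 4 (now 0.86)
  Item 0.62 -> new Bin 5
Total bins used = 5

5


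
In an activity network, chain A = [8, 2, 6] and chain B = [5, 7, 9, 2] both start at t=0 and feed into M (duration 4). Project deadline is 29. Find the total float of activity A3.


Forward pass: ES(A3) = sum of predecessors on chain A = 10
EF = ES + duration = 10 + 6 = 16
Backward pass: LF(M) = deadline = 29; LS(M) = 29 - 4 = 25
LF(A3) = LS(M) - sum(successors on chain A) = 25 - 0 = 25
LS = LF - duration = 25 - 6 = 19
Total float = LS - ES = 19 - 10 = 9

9


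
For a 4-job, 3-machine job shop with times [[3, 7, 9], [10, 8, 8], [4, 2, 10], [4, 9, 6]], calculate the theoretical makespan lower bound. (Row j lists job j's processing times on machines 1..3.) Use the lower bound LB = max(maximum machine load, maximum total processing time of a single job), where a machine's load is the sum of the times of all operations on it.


Machine loads:
  Machine 1: 3 + 10 + 4 + 4 = 21
  Machine 2: 7 + 8 + 2 + 9 = 26
  Machine 3: 9 + 8 + 10 + 6 = 33
Max machine load = 33
Job totals:
  Job 1: 19
  Job 2: 26
  Job 3: 16
  Job 4: 19
Max job total = 26
Lower bound = max(33, 26) = 33

33


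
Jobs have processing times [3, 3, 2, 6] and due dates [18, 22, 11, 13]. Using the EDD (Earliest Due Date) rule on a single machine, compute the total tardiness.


Sort by due date (EDD order): [(2, 11), (6, 13), (3, 18), (3, 22)]
Compute completion times and tardiness:
  Job 1: p=2, d=11, C=2, tardiness=max(0,2-11)=0
  Job 2: p=6, d=13, C=8, tardiness=max(0,8-13)=0
  Job 3: p=3, d=18, C=11, tardiness=max(0,11-18)=0
  Job 4: p=3, d=22, C=14, tardiness=max(0,14-22)=0
Total tardiness = 0

0


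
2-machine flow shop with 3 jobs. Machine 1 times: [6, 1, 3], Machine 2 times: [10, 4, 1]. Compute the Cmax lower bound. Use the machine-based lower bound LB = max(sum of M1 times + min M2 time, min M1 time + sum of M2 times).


LB1 = sum(M1 times) + min(M2 times) = 10 + 1 = 11
LB2 = min(M1 times) + sum(M2 times) = 1 + 15 = 16
Lower bound = max(LB1, LB2) = max(11, 16) = 16

16


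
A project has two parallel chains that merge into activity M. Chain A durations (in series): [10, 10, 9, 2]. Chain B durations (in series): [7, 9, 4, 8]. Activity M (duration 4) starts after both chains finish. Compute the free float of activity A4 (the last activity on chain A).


ES(A4) = sum of predecessors on chain A = 29
EF(A4) = ES + duration = 29 + 2 = 31
Successor of A4 is M. ES(M) = max(sum(A), sum(B)) = max(31, 28) = 31
Free float = ES(successor) - EF(current) = 31 - 31 = 0

0


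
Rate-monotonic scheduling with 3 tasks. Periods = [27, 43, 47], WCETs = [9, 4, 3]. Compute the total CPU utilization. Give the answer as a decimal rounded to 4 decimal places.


Compute individual utilizations (exact fractions):
  Task 1: C/T = 9/27 = 1/3 (approx. 0.3333)
  Task 2: C/T = 4/43 (approx. 0.093)
  Task 3: C/T = 3/47 (approx. 0.0638)
Total utilization U = 1/3 + 4/43 + 3/47 = 2972/6063
Rounded to 4 decimal places: U = 0.4902
RM (Liu & Layland) bound for 3 tasks = 0.779763; compare with U = 2972/6063 (approx. 0.490186)
U <= bound, so schedulable by RM sufficient condition.

0.4902


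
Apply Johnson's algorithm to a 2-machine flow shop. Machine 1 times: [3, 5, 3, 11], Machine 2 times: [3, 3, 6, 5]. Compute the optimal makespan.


Apply Johnson's rule:
  Group 1 (a <= b): [(1, 3, 3), (3, 3, 6)]
  Group 2 (a > b): [(4, 11, 5), (2, 5, 3)]
Optimal job order: [1, 3, 4, 2]
Schedule:
  Job 1: M1 done at 3, M2 done at 6
  Job 3: M1 done at 6, M2 done at 12
  Job 4: M1 done at 17, M2 done at 22
  Job 2: M1 done at 22, M2 done at 25
Makespan = 25

25


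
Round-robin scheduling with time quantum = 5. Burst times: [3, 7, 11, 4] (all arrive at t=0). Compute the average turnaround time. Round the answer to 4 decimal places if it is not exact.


Time quantum = 5
Execution trace:
  J1 runs 3 units, time = 3
  J2 runs 5 units, time = 8
  J3 runs 5 units, time = 13
  J4 runs 4 units, time = 17
  J2 runs 2 units, time = 19
  J3 runs 5 units, time = 24
  J3 runs 1 units, time = 25
Finish times: [3, 19, 25, 17]
Average turnaround = 64/4 = 16.0

16.0


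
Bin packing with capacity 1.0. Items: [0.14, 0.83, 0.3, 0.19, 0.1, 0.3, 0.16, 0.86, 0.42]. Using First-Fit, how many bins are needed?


Place items sequentially using First-Fit:
  Item 0.14 -> new Bin 1
  Item 0.83 -> Bin 1 (now 0.97)
  Item 0.3 -> new Bin 2
  Item 0.19 -> Bin 2 (now 0.49)
  Item 0.1 -> Bin 2 (now 0.59)
  Item 0.3 -> Bin 2 (now 0.89)
  Item 0.16 -> new Bin 3
  Item 0.86 -> new Bin 4
  Item 0.42 -> Bin 3 (now 0.58)
Total bins used = 4

4


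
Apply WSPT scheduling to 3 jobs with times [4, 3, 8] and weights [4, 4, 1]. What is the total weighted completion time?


Compute p/w ratios and sort ascending (WSPT): [(3, 4), (4, 4), (8, 1)]
Compute weighted completion times:
  Job (p=3,w=4): C=3, w*C=4*3=12
  Job (p=4,w=4): C=7, w*C=4*7=28
  Job (p=8,w=1): C=15, w*C=1*15=15
Total weighted completion time = 55

55


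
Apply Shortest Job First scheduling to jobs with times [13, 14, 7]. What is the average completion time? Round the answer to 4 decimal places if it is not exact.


SJF order (ascending): [7, 13, 14]
Completion times:
  Job 1: burst=7, C=7
  Job 2: burst=13, C=20
  Job 3: burst=14, C=34
Average completion = 61/3 = 20.3333

20.3333


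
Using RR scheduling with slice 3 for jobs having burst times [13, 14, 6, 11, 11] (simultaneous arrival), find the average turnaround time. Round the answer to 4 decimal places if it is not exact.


Time quantum = 3
Execution trace:
  J1 runs 3 units, time = 3
  J2 runs 3 units, time = 6
  J3 runs 3 units, time = 9
  J4 runs 3 units, time = 12
  J5 runs 3 units, time = 15
  J1 runs 3 units, time = 18
  J2 runs 3 units, time = 21
  J3 runs 3 units, time = 24
  J4 runs 3 units, time = 27
  J5 runs 3 units, time = 30
  J1 runs 3 units, time = 33
  J2 runs 3 units, time = 36
  J4 runs 3 units, time = 39
  J5 runs 3 units, time = 42
  J1 runs 3 units, time = 45
  J2 runs 3 units, time = 48
  J4 runs 2 units, time = 50
  J5 runs 2 units, time = 52
  J1 runs 1 units, time = 53
  J2 runs 2 units, time = 55
Finish times: [53, 55, 24, 50, 52]
Average turnaround = 234/5 = 46.8

46.8


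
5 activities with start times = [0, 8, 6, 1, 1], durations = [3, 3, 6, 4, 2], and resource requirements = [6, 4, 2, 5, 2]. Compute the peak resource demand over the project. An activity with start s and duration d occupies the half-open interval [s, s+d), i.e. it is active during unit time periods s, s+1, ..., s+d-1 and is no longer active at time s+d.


Each activity i is active on [start_i, start_i + duration_i).
Compute total resource usage per time slot:
  t=0: active resources = [6], total = 6
  t=1: active resources = [6, 5, 2], total = 13
  t=2: active resources = [6, 5, 2], total = 13
  t=3: active resources = [5], total = 5
  t=4: active resources = [5], total = 5
  t=5: active resources = [], total = 0
  t=6: active resources = [2], total = 2
  t=7: active resources = [2], total = 2
  t=8: active resources = [4, 2], total = 6
  t=9: active resources = [4, 2], total = 6
  t=10: active resources = [4, 2], total = 6
  t=11: active resources = [2], total = 2
Peak resource demand = 13

13


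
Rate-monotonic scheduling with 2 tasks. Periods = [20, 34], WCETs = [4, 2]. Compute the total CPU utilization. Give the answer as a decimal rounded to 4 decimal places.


Compute individual utilizations (exact fractions):
  Task 1: C/T = 4/20 = 1/5 (approx. 0.2)
  Task 2: C/T = 2/34 = 1/17 (approx. 0.0588)
Total utilization U = 1/5 + 1/17 = 22/85
Rounded to 4 decimal places: U = 0.2588
RM (Liu & Layland) bound for 2 tasks = 0.828427; compare with U = 22/85 (approx. 0.258824)
U <= bound, so schedulable by RM sufficient condition.

0.2588


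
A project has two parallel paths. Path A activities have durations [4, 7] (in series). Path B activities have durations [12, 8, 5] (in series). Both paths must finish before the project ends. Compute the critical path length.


Path A total = 4 + 7 = 11
Path B total = 12 + 8 + 5 = 25
Critical path = longest path = max(11, 25) = 25

25


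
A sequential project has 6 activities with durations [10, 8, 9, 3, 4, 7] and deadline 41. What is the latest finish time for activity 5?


LF(activity 5) = deadline - sum of successor durations
Successors: activities 6 through 6 with durations [7]
Sum of successor durations = 7
LF = 41 - 7 = 34

34


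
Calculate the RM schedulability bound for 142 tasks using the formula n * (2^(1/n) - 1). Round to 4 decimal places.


Compute 2^(1/142) = 1.0048932512
Subtract 1: 1.0048932512 - 1 = 0.0048932512
Multiply by n: 142 * 0.0048932512 = 0.6948416704
Round to 4 dp: 0.6948

0.6948


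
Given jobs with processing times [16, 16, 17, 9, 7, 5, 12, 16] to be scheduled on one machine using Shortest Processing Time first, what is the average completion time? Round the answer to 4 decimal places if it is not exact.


Sort jobs by processing time (SPT order): [5, 7, 9, 12, 16, 16, 16, 17]
Compute completion times sequentially:
  Job 1: processing = 5, completes at 5
  Job 2: processing = 7, completes at 12
  Job 3: processing = 9, completes at 21
  Job 4: processing = 12, completes at 33
  Job 5: processing = 16, completes at 49
  Job 6: processing = 16, completes at 65
  Job 7: processing = 16, completes at 81
  Job 8: processing = 17, completes at 98
Sum of completion times = 364
Average completion time = 364/8 = 45.5

45.5


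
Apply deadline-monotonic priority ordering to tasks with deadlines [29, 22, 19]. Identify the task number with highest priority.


Sort tasks by relative deadline (ascending):
  Task 3: deadline = 19
  Task 2: deadline = 22
  Task 1: deadline = 29
Priority order (highest first): [3, 2, 1]
Highest priority task = 3

3


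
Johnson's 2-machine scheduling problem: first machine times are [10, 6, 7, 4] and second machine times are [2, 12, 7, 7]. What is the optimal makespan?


Apply Johnson's rule:
  Group 1 (a <= b): [(4, 4, 7), (2, 6, 12), (3, 7, 7)]
  Group 2 (a > b): [(1, 10, 2)]
Optimal job order: [4, 2, 3, 1]
Schedule:
  Job 4: M1 done at 4, M2 done at 11
  Job 2: M1 done at 10, M2 done at 23
  Job 3: M1 done at 17, M2 done at 30
  Job 1: M1 done at 27, M2 done at 32
Makespan = 32

32


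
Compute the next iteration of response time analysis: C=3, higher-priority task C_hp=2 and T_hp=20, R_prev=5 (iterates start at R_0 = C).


R_next = C + ceil(R_prev / T_hp) * C_hp
ceil(5 / 20) = ceil(0.25) = 1
Interference = 1 * 2 = 2
R_next = 3 + 2 = 5
R_next = R_prev, so the iteration has converged (response time = 5).

5


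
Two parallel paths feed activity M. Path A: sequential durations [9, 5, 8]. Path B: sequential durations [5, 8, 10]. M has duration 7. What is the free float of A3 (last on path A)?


ES(A3) = sum of predecessors on chain A = 14
EF(A3) = ES + duration = 14 + 8 = 22
Successor of A3 is M. ES(M) = max(sum(A), sum(B)) = max(22, 23) = 23
Free float = ES(successor) - EF(current) = 23 - 22 = 1

1


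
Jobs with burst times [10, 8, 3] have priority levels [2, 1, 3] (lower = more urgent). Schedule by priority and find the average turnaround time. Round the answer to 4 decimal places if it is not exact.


Sort by priority (ascending = highest first):
Order: [(1, 8), (2, 10), (3, 3)]
Completion times:
  Priority 1, burst=8, C=8
  Priority 2, burst=10, C=18
  Priority 3, burst=3, C=21
Average turnaround = 47/3 = 15.6667

15.6667


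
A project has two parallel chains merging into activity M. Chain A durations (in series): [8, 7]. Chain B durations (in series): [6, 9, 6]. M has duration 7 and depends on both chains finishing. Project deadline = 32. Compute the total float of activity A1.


Forward pass: ES(A1) = sum of predecessors on chain A = 0
EF = ES + duration = 0 + 8 = 8
Backward pass: LF(M) = deadline = 32; LS(M) = 32 - 7 = 25
LF(A1) = LS(M) - sum(successors on chain A) = 25 - 7 = 18
LS = LF - duration = 18 - 8 = 10
Total float = LS - ES = 10 - 0 = 10

10


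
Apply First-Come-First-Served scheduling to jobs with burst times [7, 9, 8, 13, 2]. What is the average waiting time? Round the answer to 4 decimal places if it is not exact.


FCFS order (as given): [7, 9, 8, 13, 2]
Waiting times:
  Job 1: wait = 0
  Job 2: wait = 7
  Job 3: wait = 16
  Job 4: wait = 24
  Job 5: wait = 37
Sum of waiting times = 84
Average waiting time = 84/5 = 16.8

16.8


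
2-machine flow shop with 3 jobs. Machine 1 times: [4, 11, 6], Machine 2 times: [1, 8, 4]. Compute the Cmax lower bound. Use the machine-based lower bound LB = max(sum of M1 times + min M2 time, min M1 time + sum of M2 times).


LB1 = sum(M1 times) + min(M2 times) = 21 + 1 = 22
LB2 = min(M1 times) + sum(M2 times) = 4 + 13 = 17
Lower bound = max(LB1, LB2) = max(22, 17) = 22

22


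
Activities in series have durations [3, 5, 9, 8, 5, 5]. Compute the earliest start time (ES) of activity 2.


Activity 2 starts after activities 1 through 1 complete.
Predecessor durations: [3]
ES = 3 = 3

3


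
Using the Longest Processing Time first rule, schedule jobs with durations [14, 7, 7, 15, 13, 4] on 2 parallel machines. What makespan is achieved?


Sort jobs in decreasing order (LPT): [15, 14, 13, 7, 7, 4]
Assign each job to the least loaded machine:
  Machine 1: jobs [15, 7, 7], load = 29
  Machine 2: jobs [14, 13, 4], load = 31
Makespan = max load = 31

31


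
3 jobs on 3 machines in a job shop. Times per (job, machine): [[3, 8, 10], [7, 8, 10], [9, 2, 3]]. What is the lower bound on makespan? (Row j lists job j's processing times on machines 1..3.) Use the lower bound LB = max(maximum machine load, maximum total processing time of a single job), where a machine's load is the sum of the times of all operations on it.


Machine loads:
  Machine 1: 3 + 7 + 9 = 19
  Machine 2: 8 + 8 + 2 = 18
  Machine 3: 10 + 10 + 3 = 23
Max machine load = 23
Job totals:
  Job 1: 21
  Job 2: 25
  Job 3: 14
Max job total = 25
Lower bound = max(23, 25) = 25

25


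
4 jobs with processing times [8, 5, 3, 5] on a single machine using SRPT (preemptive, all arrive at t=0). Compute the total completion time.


Since all jobs arrive at t=0, SRPT equals SPT ordering.
SPT order: [3, 5, 5, 8]
Completion times:
  Job 1: p=3, C=3
  Job 2: p=5, C=8
  Job 3: p=5, C=13
  Job 4: p=8, C=21
Total completion time = 3 + 8 + 13 + 21 = 45

45


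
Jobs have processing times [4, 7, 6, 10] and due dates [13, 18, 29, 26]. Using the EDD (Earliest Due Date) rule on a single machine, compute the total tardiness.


Sort by due date (EDD order): [(4, 13), (7, 18), (10, 26), (6, 29)]
Compute completion times and tardiness:
  Job 1: p=4, d=13, C=4, tardiness=max(0,4-13)=0
  Job 2: p=7, d=18, C=11, tardiness=max(0,11-18)=0
  Job 3: p=10, d=26, C=21, tardiness=max(0,21-26)=0
  Job 4: p=6, d=29, C=27, tardiness=max(0,27-29)=0
Total tardiness = 0

0


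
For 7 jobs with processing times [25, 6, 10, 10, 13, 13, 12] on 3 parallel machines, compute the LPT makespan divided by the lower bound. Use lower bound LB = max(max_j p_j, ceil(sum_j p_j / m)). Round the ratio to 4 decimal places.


LPT order: [25, 13, 13, 12, 10, 10, 6]
Machine loads after assignment: [31, 25, 33]
LPT makespan = 33
Lower bound = max(max_job, ceil(total/3)) = max(25, 30) = 30
Ratio = 33 / 30 = 1.1

1.1


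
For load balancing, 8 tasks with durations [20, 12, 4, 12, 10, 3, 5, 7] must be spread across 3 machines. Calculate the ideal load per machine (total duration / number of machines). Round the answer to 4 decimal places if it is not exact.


Total processing time = 20 + 12 + 4 + 12 + 10 + 3 + 5 + 7 = 73
Number of machines = 3
Ideal balanced load = 73 / 3 = 24.3333

24.3333


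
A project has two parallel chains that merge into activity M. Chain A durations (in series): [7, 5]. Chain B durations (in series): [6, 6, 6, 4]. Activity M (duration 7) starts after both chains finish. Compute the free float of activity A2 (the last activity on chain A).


ES(A2) = sum of predecessors on chain A = 7
EF(A2) = ES + duration = 7 + 5 = 12
Successor of A2 is M. ES(M) = max(sum(A), sum(B)) = max(12, 22) = 22
Free float = ES(successor) - EF(current) = 22 - 12 = 10

10


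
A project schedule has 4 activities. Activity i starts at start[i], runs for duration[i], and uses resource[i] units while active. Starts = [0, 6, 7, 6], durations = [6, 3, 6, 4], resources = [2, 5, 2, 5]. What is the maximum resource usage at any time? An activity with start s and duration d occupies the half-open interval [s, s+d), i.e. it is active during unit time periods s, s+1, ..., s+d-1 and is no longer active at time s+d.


Each activity i is active on [start_i, start_i + duration_i).
Compute total resource usage per time slot:
  t=0: active resources = [2], total = 2
  t=1: active resources = [2], total = 2
  t=2: active resources = [2], total = 2
  t=3: active resources = [2], total = 2
  t=4: active resources = [2], total = 2
  t=5: active resources = [2], total = 2
  t=6: active resources = [5, 5], total = 10
  t=7: active resources = [5, 2, 5], total = 12
  t=8: active resources = [5, 2, 5], total = 12
  t=9: active resources = [2, 5], total = 7
  t=10: active resources = [2], total = 2
  t=11: active resources = [2], total = 2
  t=12: active resources = [2], total = 2
Peak resource demand = 12

12


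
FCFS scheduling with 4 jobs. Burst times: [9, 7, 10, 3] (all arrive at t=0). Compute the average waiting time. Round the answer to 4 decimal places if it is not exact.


FCFS order (as given): [9, 7, 10, 3]
Waiting times:
  Job 1: wait = 0
  Job 2: wait = 9
  Job 3: wait = 16
  Job 4: wait = 26
Sum of waiting times = 51
Average waiting time = 51/4 = 12.75

12.75


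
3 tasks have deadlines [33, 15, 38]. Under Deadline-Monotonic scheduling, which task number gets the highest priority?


Sort tasks by relative deadline (ascending):
  Task 2: deadline = 15
  Task 1: deadline = 33
  Task 3: deadline = 38
Priority order (highest first): [2, 1, 3]
Highest priority task = 2

2


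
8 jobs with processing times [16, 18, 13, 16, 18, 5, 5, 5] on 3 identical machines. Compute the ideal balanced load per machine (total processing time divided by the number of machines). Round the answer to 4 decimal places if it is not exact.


Total processing time = 16 + 18 + 13 + 16 + 18 + 5 + 5 + 5 = 96
Number of machines = 3
Ideal balanced load = 96 / 3 = 32.0

32.0


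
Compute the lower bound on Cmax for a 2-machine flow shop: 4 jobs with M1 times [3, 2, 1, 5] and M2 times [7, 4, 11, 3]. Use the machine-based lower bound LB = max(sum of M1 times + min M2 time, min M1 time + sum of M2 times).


LB1 = sum(M1 times) + min(M2 times) = 11 + 3 = 14
LB2 = min(M1 times) + sum(M2 times) = 1 + 25 = 26
Lower bound = max(LB1, LB2) = max(14, 26) = 26

26


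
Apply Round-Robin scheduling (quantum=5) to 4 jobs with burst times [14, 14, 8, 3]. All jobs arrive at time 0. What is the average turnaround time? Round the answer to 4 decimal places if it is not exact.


Time quantum = 5
Execution trace:
  J1 runs 5 units, time = 5
  J2 runs 5 units, time = 10
  J3 runs 5 units, time = 15
  J4 runs 3 units, time = 18
  J1 runs 5 units, time = 23
  J2 runs 5 units, time = 28
  J3 runs 3 units, time = 31
  J1 runs 4 units, time = 35
  J2 runs 4 units, time = 39
Finish times: [35, 39, 31, 18]
Average turnaround = 123/4 = 30.75

30.75


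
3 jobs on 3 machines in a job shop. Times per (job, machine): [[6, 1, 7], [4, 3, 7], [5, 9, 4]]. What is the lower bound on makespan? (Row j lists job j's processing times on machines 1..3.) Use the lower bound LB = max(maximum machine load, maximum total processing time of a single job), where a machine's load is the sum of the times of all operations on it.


Machine loads:
  Machine 1: 6 + 4 + 5 = 15
  Machine 2: 1 + 3 + 9 = 13
  Machine 3: 7 + 7 + 4 = 18
Max machine load = 18
Job totals:
  Job 1: 14
  Job 2: 14
  Job 3: 18
Max job total = 18
Lower bound = max(18, 18) = 18

18


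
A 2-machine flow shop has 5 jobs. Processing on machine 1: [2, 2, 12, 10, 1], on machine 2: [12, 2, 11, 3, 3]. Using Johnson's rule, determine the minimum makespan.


Apply Johnson's rule:
  Group 1 (a <= b): [(5, 1, 3), (1, 2, 12), (2, 2, 2)]
  Group 2 (a > b): [(3, 12, 11), (4, 10, 3)]
Optimal job order: [5, 1, 2, 3, 4]
Schedule:
  Job 5: M1 done at 1, M2 done at 4
  Job 1: M1 done at 3, M2 done at 16
  Job 2: M1 done at 5, M2 done at 18
  Job 3: M1 done at 17, M2 done at 29
  Job 4: M1 done at 27, M2 done at 32
Makespan = 32

32


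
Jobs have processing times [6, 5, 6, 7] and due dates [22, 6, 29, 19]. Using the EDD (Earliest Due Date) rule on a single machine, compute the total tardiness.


Sort by due date (EDD order): [(5, 6), (7, 19), (6, 22), (6, 29)]
Compute completion times and tardiness:
  Job 1: p=5, d=6, C=5, tardiness=max(0,5-6)=0
  Job 2: p=7, d=19, C=12, tardiness=max(0,12-19)=0
  Job 3: p=6, d=22, C=18, tardiness=max(0,18-22)=0
  Job 4: p=6, d=29, C=24, tardiness=max(0,24-29)=0
Total tardiness = 0

0


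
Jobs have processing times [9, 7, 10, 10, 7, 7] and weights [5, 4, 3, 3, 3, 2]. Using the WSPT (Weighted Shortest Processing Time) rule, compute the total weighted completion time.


Compute p/w ratios and sort ascending (WSPT): [(7, 4), (9, 5), (7, 3), (10, 3), (10, 3), (7, 2)]
Compute weighted completion times:
  Job (p=7,w=4): C=7, w*C=4*7=28
  Job (p=9,w=5): C=16, w*C=5*16=80
  Job (p=7,w=3): C=23, w*C=3*23=69
  Job (p=10,w=3): C=33, w*C=3*33=99
  Job (p=10,w=3): C=43, w*C=3*43=129
  Job (p=7,w=2): C=50, w*C=2*50=100
Total weighted completion time = 505

505


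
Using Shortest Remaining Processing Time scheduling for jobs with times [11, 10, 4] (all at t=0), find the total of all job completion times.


Since all jobs arrive at t=0, SRPT equals SPT ordering.
SPT order: [4, 10, 11]
Completion times:
  Job 1: p=4, C=4
  Job 2: p=10, C=14
  Job 3: p=11, C=25
Total completion time = 4 + 14 + 25 = 43

43


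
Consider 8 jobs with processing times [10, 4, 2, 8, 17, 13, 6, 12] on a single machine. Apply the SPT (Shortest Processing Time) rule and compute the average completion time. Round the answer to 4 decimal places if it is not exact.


Sort jobs by processing time (SPT order): [2, 4, 6, 8, 10, 12, 13, 17]
Compute completion times sequentially:
  Job 1: processing = 2, completes at 2
  Job 2: processing = 4, completes at 6
  Job 3: processing = 6, completes at 12
  Job 4: processing = 8, completes at 20
  Job 5: processing = 10, completes at 30
  Job 6: processing = 12, completes at 42
  Job 7: processing = 13, completes at 55
  Job 8: processing = 17, completes at 72
Sum of completion times = 239
Average completion time = 239/8 = 29.875

29.875


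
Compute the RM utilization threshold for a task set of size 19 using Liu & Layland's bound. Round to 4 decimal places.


Compute 2^(1/19) = 1.0371550444
Subtract 1: 1.0371550444 - 1 = 0.0371550444
Multiply by n: 19 * 0.0371550444 = 0.7059458436
Round to 4 dp: 0.7059

0.7059


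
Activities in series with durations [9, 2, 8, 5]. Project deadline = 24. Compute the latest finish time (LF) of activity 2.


LF(activity 2) = deadline - sum of successor durations
Successors: activities 3 through 4 with durations [8, 5]
Sum of successor durations = 13
LF = 24 - 13 = 11

11


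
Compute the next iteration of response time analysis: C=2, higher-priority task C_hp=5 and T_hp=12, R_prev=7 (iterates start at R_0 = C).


R_next = C + ceil(R_prev / T_hp) * C_hp
ceil(7 / 12) = ceil(0.5833) = 1
Interference = 1 * 5 = 5
R_next = 2 + 5 = 7
R_next = R_prev, so the iteration has converged (response time = 7).

7


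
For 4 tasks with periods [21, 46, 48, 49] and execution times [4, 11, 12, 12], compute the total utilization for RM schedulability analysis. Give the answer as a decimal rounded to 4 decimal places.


Compute individual utilizations (exact fractions):
  Task 1: C/T = 4/21 (approx. 0.1905)
  Task 2: C/T = 11/46 (approx. 0.2391)
  Task 3: C/T = 12/48 = 1/4 (approx. 0.25)
  Task 4: C/T = 12/49 (approx. 0.2449)
Total utilization U = 4/21 + 11/46 + 1/4 + 12/49 = 12503/13524
Rounded to 4 decimal places: U = 0.9245
RM (Liu & Layland) bound for 4 tasks = 0.756828; compare with U = 12503/13524 (approx. 0.924505)
bound < U <= 1, so the RM sufficient condition is not met (inconclusive; an exact test such as response-time analysis is needed).

0.9245


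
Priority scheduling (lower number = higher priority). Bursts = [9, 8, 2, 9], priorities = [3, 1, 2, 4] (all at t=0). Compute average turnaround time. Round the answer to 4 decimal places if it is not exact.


Sort by priority (ascending = highest first):
Order: [(1, 8), (2, 2), (3, 9), (4, 9)]
Completion times:
  Priority 1, burst=8, C=8
  Priority 2, burst=2, C=10
  Priority 3, burst=9, C=19
  Priority 4, burst=9, C=28
Average turnaround = 65/4 = 16.25

16.25


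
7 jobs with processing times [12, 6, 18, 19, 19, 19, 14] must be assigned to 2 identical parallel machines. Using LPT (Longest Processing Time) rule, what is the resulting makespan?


Sort jobs in decreasing order (LPT): [19, 19, 19, 18, 14, 12, 6]
Assign each job to the least loaded machine:
  Machine 1: jobs [19, 19, 12, 6], load = 56
  Machine 2: jobs [19, 18, 14], load = 51
Makespan = max load = 56

56


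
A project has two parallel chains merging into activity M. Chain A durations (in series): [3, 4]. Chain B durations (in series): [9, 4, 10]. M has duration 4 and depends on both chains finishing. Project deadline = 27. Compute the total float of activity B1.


Forward pass: ES(B1) = sum of predecessors on chain B = 0
EF = ES + duration = 0 + 9 = 9
Backward pass: LF(M) = deadline = 27; LS(M) = 27 - 4 = 23
LF(B1) = LS(M) - sum(successors on chain B) = 23 - 14 = 9
LS = LF - duration = 9 - 9 = 0
Total float = LS - ES = 0 - 0 = 0

0


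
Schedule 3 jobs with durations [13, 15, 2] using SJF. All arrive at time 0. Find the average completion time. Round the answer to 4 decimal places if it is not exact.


SJF order (ascending): [2, 13, 15]
Completion times:
  Job 1: burst=2, C=2
  Job 2: burst=13, C=15
  Job 3: burst=15, C=30
Average completion = 47/3 = 15.6667

15.6667


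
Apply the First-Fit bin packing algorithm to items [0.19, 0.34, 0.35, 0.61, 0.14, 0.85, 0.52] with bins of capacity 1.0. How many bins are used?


Place items sequentially using First-Fit:
  Item 0.19 -> new Bin 1
  Item 0.34 -> Bin 1 (now 0.53)
  Item 0.35 -> Bin 1 (now 0.88)
  Item 0.61 -> new Bin 2
  Item 0.14 -> Bin 2 (now 0.75)
  Item 0.85 -> new Bin 3
  Item 0.52 -> new Bin 4
Total bins used = 4

4


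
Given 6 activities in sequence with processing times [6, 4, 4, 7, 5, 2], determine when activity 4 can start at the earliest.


Activity 4 starts after activities 1 through 3 complete.
Predecessor durations: [6, 4, 4]
ES = 6 + 4 + 4 = 14

14


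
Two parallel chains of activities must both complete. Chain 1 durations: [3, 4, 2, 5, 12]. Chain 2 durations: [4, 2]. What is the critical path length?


Path A total = 3 + 4 + 2 + 5 + 12 = 26
Path B total = 4 + 2 = 6
Critical path = longest path = max(26, 6) = 26

26


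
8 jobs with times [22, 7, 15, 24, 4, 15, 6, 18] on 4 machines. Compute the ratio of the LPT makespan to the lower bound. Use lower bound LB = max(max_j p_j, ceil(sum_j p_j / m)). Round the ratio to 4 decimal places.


LPT order: [24, 22, 18, 15, 15, 7, 6, 4]
Machine loads after assignment: [28, 28, 25, 30]
LPT makespan = 30
Lower bound = max(max_job, ceil(total/4)) = max(24, 28) = 28
Ratio = 30 / 28 = 1.0714

1.0714
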